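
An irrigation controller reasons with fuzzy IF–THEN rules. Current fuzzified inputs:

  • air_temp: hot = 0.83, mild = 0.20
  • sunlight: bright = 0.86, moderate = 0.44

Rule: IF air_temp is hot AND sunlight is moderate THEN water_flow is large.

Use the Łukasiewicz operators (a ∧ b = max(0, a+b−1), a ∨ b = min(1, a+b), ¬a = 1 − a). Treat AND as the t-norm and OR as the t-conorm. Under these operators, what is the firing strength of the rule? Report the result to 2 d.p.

firing strength: hot=0.83, moderate=0.44; AND[max(0, a+b−1)] → w = 0.27

0.27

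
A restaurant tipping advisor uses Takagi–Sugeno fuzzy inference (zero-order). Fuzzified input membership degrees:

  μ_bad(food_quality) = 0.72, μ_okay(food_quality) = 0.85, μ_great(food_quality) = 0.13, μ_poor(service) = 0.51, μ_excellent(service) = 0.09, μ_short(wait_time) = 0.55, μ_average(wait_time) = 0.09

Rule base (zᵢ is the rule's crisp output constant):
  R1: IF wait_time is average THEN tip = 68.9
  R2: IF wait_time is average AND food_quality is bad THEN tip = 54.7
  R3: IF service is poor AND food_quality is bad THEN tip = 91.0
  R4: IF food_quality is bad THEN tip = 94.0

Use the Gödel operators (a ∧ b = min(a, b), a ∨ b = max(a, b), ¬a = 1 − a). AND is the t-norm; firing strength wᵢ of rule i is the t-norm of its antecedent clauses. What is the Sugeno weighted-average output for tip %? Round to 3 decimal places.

88.804

R1 (z=68.9): average=0.09 → w = 0.09
R2 (z=54.7): average=0.09, bad=0.72; AND[min(a, b)] → w = 0.09
R3 (z=91.0): poor=0.51, bad=0.72; AND[min(a, b)] → w = 0.51
R4 (z=94.0): bad=0.72 → w = 0.72
Weighted average = (0.09·68.9 + 0.09·54.7 + 0.51·91.0 + 0.72·94.0) / (0.09 + 0.09 + 0.51 + 0.72)
  = 125.2140 / 1.4100 = 88.804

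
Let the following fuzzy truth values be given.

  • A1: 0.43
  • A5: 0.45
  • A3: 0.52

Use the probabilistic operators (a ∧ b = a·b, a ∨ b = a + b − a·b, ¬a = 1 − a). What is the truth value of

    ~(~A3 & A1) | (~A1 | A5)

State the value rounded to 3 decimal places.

~A3 = 1 − 0.5200 = 0.4800
~A3 & A1 = a·b on (0.4800, 0.4300) = 0.2064
~(~A3 & A1) = 1 − 0.2064 = 0.7936
~A1 = 1 − 0.4300 = 0.5700
~A1 | A5 = a + b − a·b on (0.5700, 0.4500) = 0.7635
~(~A3 & A1) | (~A1 | A5) = a + b − a·b on (0.7936, 0.7635) = 0.9512

0.951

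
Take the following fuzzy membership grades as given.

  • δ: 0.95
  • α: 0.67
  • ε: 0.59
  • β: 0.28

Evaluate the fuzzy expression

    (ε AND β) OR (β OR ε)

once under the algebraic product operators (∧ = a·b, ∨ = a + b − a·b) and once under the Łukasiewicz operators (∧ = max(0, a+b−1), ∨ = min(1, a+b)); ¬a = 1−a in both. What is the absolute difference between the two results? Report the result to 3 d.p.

0.116

Under algebraic product:
  ε AND β = a·b on (0.5900, 0.2800) = 0.1652
  β OR ε = a + b − a·b on (0.2800, 0.5900) = 0.7048
  (ε AND β) OR (β OR ε) = a + b − a·b on (0.1652, 0.7048) = 0.7536
  → value = 0.7536
Under Łukasiewicz:
  ε AND β = max(0, a+b−1) on (0.59, 0.28) = 0.00
  β OR ε = min(1, a+b) on (0.28, 0.59) = 0.87
  (ε AND β) OR (β OR ε) = min(1, a+b) on (0.00, 0.87) = 0.87
  → value = 0.8700
|0.7536 − 0.8700| = 0.116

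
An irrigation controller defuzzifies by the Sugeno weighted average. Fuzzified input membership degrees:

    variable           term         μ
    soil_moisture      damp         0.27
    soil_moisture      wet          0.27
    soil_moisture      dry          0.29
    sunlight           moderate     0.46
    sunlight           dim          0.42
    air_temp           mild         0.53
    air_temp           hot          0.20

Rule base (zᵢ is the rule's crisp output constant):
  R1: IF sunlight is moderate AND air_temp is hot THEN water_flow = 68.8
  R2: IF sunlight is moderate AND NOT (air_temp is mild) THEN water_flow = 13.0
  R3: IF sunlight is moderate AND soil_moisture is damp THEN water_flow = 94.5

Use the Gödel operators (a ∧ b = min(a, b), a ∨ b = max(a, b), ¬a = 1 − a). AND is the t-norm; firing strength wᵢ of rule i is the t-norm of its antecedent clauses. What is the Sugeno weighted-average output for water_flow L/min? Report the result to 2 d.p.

R1 (z=68.8): moderate=0.46, hot=0.20; AND[min(a, b)] → w = 0.20
R2 (z=13.0): moderate=0.46, ¬mild=1−0.53=0.47; AND[min(a, b)] → w = 0.46
R3 (z=94.5): moderate=0.46, damp=0.27; AND[min(a, b)] → w = 0.27
Weighted average = (0.20·68.8 + 0.46·13.0 + 0.27·94.5) / (0.20 + 0.46 + 0.27)
  = 45.2550 / 0.9300 = 48.66

48.66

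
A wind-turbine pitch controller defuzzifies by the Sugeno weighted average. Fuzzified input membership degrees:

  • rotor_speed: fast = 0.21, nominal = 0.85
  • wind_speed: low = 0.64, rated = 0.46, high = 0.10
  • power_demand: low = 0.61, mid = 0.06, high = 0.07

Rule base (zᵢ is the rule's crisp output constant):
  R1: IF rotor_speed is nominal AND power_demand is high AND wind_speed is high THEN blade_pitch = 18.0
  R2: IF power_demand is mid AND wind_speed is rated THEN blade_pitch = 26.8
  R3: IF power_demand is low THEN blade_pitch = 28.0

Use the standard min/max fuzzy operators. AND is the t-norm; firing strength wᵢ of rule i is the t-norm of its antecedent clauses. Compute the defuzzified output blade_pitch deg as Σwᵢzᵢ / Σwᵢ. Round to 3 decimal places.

R1 (z=18.0): nominal=0.85, high=0.07, high=0.10; AND[min(a, b)] → w = 0.07
R2 (z=26.8): mid=0.06, rated=0.46; AND[min(a, b)] → w = 0.06
R3 (z=28.0): low=0.61 → w = 0.61
Weighted average = (0.07·18.0 + 0.06·26.8 + 0.61·28.0) / (0.07 + 0.06 + 0.61)
  = 19.9480 / 0.7400 = 26.957

26.957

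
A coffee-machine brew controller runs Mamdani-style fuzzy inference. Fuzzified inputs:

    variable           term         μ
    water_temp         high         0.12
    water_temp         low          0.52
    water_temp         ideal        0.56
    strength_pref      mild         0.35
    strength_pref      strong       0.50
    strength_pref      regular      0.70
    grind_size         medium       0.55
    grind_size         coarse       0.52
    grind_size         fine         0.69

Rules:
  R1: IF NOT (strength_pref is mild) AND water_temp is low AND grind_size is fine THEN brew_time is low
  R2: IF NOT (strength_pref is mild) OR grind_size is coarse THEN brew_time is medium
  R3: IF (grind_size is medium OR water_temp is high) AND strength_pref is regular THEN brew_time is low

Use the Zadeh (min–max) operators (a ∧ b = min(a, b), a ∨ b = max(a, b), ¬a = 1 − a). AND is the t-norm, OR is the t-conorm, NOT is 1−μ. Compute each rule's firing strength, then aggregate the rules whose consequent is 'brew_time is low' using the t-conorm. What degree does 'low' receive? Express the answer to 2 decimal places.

R1: ¬mild=1−0.35=0.65, low=0.52, fine=0.69; AND[min(a, b)] → w = 0.52
R2: ¬mild=1−0.35=0.65, coarse=0.52; OR[max(a, b)] → w = 0.65
R3: (medium=0.55 OR high=0.12) = 0.55; AND[min(a, b)] with regular=0.70 → w = 0.55
Rules with consequent 'low': {R1, R3} → strengths 0.52, 0.55
Aggregate via t-conorm [max(a, b)]: 0.55

0.55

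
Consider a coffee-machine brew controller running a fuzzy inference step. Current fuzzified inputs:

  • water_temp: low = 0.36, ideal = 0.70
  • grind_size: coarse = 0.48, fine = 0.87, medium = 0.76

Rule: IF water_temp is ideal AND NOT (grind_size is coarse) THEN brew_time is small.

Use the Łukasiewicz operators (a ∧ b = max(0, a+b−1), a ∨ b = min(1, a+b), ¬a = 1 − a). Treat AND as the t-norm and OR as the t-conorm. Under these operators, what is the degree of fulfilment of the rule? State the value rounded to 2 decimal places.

firing strength: ideal=0.70, ¬coarse=1−0.48=0.52; AND[max(0, a+b−1)] → w = 0.22

0.22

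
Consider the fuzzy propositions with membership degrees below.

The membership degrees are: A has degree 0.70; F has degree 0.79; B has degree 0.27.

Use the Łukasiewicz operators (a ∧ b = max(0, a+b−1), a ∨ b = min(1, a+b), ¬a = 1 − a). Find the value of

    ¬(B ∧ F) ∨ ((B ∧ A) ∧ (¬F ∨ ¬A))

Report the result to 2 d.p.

B ∧ F = max(0, a+b−1) on (0.27, 0.79) = 0.06
¬(B ∧ F) = 1 − 0.06 = 0.94
B ∧ A = max(0, a+b−1) on (0.27, 0.70) = 0.00
¬F = 1 − 0.79 = 0.21
¬A = 1 − 0.70 = 0.30
¬F ∨ ¬A = min(1, a+b) on (0.21, 0.30) = 0.51
(B ∧ A) ∧ (¬F ∨ ¬A) = max(0, a+b−1) on (0.00, 0.51) = 0.00
¬(B ∧ F) ∨ ((B ∧ A) ∧ (¬F ∨ ¬A)) = min(1, a+b) on (0.94, 0.00) = 0.94

0.94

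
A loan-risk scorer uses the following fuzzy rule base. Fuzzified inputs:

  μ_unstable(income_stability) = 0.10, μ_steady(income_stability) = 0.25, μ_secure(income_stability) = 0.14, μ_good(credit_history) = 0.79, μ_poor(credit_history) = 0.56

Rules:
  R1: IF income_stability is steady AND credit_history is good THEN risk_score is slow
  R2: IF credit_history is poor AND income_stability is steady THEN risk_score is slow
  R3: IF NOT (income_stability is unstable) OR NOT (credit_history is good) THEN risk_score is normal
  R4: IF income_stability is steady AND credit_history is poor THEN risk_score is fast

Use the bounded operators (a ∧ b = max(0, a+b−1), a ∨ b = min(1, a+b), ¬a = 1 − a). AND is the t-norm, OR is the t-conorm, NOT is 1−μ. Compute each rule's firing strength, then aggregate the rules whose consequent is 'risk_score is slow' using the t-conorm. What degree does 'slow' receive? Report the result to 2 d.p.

0.04

R1: steady=0.25, good=0.79; AND[max(0, a+b−1)] → w = 0.04
R2: poor=0.56, steady=0.25; AND[max(0, a+b−1)] → w = 0.00
R3: ¬unstable=1−0.10=0.90, ¬good=1−0.79=0.21; OR[min(1, a+b)] → w = 1.00
R4: steady=0.25, poor=0.56; AND[max(0, a+b−1)] → w = 0.00
Rules with consequent 'slow': {R1, R2} → strengths 0.04, 0.00
Aggregate via t-conorm [min(1, a+b)]: 0.04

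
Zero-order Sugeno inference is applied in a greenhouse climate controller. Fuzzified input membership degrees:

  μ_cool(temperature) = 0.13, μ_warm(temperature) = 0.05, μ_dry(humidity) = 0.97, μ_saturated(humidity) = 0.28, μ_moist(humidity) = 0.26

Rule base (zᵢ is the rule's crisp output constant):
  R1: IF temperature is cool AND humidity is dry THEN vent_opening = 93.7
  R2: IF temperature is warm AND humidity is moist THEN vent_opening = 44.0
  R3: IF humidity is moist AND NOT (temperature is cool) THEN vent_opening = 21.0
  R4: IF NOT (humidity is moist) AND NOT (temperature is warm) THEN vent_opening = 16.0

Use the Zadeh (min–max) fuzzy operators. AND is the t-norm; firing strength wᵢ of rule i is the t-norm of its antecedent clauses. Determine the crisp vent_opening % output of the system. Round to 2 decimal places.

26.85

R1 (z=93.7): cool=0.13, dry=0.97; AND[min(a, b)] → w = 0.13
R2 (z=44.0): warm=0.05, moist=0.26; AND[min(a, b)] → w = 0.05
R3 (z=21.0): moist=0.26, ¬cool=1−0.13=0.87; AND[min(a, b)] → w = 0.26
R4 (z=16.0): ¬moist=1−0.26=0.74, ¬warm=1−0.05=0.95; AND[min(a, b)] → w = 0.74
Weighted average = (0.13·93.7 + 0.05·44.0 + 0.26·21.0 + 0.74·16.0) / (0.13 + 0.05 + 0.26 + 0.74)
  = 31.6810 / 1.1800 = 26.85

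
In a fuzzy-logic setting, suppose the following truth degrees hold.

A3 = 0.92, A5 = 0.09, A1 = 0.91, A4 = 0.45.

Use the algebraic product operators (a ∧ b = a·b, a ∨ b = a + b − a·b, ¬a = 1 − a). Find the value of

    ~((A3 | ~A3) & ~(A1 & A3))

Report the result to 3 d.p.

~A3 = 1 − 0.9200 = 0.0800
A3 | ~A3 = a + b − a·b on (0.9200, 0.0800) = 0.9264
A1 & A3 = a·b on (0.9100, 0.9200) = 0.8372
~(A1 & A3) = 1 − 0.8372 = 0.1628
(A3 | ~A3) & ~(A1 & A3) = a·b on (0.9264, 0.1628) = 0.1508
~((A3 | ~A3) & ~(A1 & A3)) = 1 − 0.1508 = 0.8492

0.849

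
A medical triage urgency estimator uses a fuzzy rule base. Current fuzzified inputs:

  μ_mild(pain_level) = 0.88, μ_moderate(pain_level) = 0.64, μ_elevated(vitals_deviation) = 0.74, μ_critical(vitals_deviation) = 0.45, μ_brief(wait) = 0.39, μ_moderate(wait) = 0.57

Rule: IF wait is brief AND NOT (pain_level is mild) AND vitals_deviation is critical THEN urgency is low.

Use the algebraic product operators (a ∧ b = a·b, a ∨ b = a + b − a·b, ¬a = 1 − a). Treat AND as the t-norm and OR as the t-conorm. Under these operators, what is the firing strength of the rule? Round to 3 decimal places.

firing strength: brief=0.39, ¬mild=1−0.88=0.12, critical=0.45; AND[a·b] → w = 0.0211

0.021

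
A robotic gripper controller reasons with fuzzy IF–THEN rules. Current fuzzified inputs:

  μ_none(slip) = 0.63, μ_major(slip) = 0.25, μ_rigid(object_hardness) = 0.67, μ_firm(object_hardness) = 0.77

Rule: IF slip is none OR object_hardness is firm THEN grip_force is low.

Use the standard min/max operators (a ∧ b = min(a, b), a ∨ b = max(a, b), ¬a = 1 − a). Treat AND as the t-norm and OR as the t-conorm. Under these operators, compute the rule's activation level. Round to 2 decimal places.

firing strength: none=0.63, firm=0.77; OR[max(a, b)] → w = 0.77

0.77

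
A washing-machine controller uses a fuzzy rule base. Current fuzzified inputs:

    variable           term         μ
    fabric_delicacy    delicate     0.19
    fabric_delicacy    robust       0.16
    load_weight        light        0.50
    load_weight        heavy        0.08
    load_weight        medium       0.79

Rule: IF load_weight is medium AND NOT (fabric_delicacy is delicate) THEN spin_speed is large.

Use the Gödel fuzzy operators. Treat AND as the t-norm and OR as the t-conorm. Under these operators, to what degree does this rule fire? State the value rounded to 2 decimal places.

0.79

firing strength: medium=0.79, ¬delicate=1−0.19=0.81; AND[min(a, b)] → w = 0.79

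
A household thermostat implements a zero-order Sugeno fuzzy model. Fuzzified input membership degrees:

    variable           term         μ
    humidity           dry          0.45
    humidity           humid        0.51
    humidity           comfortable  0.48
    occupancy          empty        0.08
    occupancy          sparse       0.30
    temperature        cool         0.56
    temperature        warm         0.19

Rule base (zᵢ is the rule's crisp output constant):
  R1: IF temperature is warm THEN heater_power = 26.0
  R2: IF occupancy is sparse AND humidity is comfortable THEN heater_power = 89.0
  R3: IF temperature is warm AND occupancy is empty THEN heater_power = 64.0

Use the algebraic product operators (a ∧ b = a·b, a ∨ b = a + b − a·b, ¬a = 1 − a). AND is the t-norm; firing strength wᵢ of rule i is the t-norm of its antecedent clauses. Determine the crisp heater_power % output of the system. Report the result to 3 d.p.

R1 (z=26.0): warm=0.19 → w = 0.1900
R2 (z=89.0): sparse=0.30, comfortable=0.48; AND[a·b] → w = 0.1440
R3 (z=64.0): warm=0.19, empty=0.08; AND[a·b] → w = 0.0152
Weighted average = (0.1900·26.0 + 0.1440·89.0 + 0.0152·64.0) / (0.1900 + 0.1440 + 0.0152)
  = 18.7288 / 0.3492 = 53.633

53.633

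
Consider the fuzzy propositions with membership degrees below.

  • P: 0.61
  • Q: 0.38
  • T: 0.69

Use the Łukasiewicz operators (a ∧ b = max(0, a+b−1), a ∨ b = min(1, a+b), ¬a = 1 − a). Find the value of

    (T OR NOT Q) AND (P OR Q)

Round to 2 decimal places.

0.99

NOT Q = 1 − 0.38 = 0.62
T OR NOT Q = min(1, a+b) on (0.69, 0.62) = 1.00
P OR Q = min(1, a+b) on (0.61, 0.38) = 0.99
(T OR NOT Q) AND (P OR Q) = max(0, a+b−1) on (1.00, 0.99) = 0.99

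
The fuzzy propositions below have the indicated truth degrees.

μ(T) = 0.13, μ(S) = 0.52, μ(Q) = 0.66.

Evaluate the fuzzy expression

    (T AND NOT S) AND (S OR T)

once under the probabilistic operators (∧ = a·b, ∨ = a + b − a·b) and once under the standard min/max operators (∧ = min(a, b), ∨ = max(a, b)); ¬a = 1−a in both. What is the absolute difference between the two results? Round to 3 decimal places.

Under probabilistic:
  NOT S = 1 − 0.5200 = 0.4800
  T AND NOT S = a·b on (0.1300, 0.4800) = 0.0624
  S OR T = a + b − a·b on (0.5200, 0.1300) = 0.5824
  (T AND NOT S) AND (S OR T) = a·b on (0.0624, 0.5824) = 0.0363
  → value = 0.0363
Under standard min/max:
  NOT S = 1 − 0.52 = 0.48
  T AND NOT S = min(a, b) on (0.13, 0.48) = 0.13
  S OR T = max(a, b) on (0.52, 0.13) = 0.52
  (T AND NOT S) AND (S OR T) = min(a, b) on (0.13, 0.52) = 0.13
  → value = 0.1300
|0.0363 − 0.1300| = 0.094

0.094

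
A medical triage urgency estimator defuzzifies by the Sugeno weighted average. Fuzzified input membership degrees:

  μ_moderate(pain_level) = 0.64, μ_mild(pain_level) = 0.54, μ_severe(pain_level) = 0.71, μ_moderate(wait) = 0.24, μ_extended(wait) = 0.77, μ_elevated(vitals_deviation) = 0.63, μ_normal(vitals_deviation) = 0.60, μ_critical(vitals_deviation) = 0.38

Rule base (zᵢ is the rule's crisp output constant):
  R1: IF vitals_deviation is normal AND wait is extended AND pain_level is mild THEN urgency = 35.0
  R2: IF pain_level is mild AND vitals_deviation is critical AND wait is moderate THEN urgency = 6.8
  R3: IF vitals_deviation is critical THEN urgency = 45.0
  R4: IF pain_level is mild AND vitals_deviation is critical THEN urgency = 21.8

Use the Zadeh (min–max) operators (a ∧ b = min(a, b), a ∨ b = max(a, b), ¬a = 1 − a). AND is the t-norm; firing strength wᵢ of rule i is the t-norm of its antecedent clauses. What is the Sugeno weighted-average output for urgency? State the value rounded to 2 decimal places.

R1 (z=35.0): normal=0.60, extended=0.77, mild=0.54; AND[min(a, b)] → w = 0.54
R2 (z=6.8): mild=0.54, critical=0.38, moderate=0.24; AND[min(a, b)] → w = 0.24
R3 (z=45.0): critical=0.38 → w = 0.38
R4 (z=21.8): mild=0.54, critical=0.38; AND[min(a, b)] → w = 0.38
Weighted average = (0.54·35.0 + 0.24·6.8 + 0.38·45.0 + 0.38·21.8) / (0.54 + 0.24 + 0.38 + 0.38)
  = 45.9160 / 1.5400 = 29.82

29.82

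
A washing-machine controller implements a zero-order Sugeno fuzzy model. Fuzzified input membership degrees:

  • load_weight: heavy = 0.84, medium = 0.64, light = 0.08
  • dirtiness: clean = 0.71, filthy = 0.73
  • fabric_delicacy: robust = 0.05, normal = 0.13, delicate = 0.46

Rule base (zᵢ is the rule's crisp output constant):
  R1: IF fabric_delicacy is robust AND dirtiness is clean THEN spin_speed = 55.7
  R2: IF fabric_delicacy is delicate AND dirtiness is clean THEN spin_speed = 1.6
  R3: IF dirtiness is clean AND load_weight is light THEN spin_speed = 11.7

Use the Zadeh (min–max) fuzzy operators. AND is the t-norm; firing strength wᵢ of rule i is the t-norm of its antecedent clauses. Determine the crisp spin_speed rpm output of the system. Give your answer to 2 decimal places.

7.55

R1 (z=55.7): robust=0.05, clean=0.71; AND[min(a, b)] → w = 0.05
R2 (z=1.6): delicate=0.46, clean=0.71; AND[min(a, b)] → w = 0.46
R3 (z=11.7): clean=0.71, light=0.08; AND[min(a, b)] → w = 0.08
Weighted average = (0.05·55.7 + 0.46·1.6 + 0.08·11.7) / (0.05 + 0.46 + 0.08)
  = 4.4570 / 0.5900 = 7.55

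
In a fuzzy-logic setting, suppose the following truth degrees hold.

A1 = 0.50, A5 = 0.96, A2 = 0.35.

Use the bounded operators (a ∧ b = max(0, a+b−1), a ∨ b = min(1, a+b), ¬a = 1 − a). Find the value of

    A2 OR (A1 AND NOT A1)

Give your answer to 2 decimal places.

0.35

NOT A1 = 1 − 0.50 = 0.50
A1 AND NOT A1 = max(0, a+b−1) on (0.50, 0.50) = 0.00
A2 OR (A1 AND NOT A1) = min(1, a+b) on (0.35, 0.00) = 0.35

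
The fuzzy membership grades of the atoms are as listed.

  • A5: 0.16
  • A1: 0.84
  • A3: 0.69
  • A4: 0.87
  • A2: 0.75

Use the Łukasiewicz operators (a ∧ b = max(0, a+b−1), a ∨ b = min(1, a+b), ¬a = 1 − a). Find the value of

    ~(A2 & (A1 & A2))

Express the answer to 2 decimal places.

0.66

A1 & A2 = max(0, a+b−1) on (0.84, 0.75) = 0.59
A2 & (A1 & A2) = max(0, a+b−1) on (0.75, 0.59) = 0.34
~(A2 & (A1 & A2)) = 1 − 0.34 = 0.66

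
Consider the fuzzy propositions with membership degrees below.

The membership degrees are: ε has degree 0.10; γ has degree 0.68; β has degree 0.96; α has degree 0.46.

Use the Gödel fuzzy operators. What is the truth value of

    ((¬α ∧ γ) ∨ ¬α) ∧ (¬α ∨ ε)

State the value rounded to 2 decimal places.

¬α = 1 − 0.46 = 0.54
¬α ∧ γ = min(a, b) on (0.54, 0.68) = 0.54
¬α = 1 − 0.46 = 0.54
(¬α ∧ γ) ∨ ¬α = max(a, b) on (0.54, 0.54) = 0.54
¬α = 1 − 0.46 = 0.54
¬α ∨ ε = max(a, b) on (0.54, 0.10) = 0.54
((¬α ∧ γ) ∨ ¬α) ∧ (¬α ∨ ε) = min(a, b) on (0.54, 0.54) = 0.54

0.54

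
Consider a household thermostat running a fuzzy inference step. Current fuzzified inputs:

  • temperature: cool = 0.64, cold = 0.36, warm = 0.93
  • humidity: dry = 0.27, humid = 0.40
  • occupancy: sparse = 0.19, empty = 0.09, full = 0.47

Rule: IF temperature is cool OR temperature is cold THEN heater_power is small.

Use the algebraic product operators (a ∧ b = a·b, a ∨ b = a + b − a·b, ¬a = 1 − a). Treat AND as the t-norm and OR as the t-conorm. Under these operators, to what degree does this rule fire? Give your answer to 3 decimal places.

0.770

firing strength: cool=0.64, cold=0.36; OR[a + b − a·b] → w = 0.7696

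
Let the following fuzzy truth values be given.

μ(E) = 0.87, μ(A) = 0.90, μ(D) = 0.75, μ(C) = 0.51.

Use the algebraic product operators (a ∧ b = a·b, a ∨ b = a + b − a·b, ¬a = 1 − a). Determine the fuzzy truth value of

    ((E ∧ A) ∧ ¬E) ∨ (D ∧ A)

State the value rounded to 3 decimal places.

0.708

E ∧ A = a·b on (0.8700, 0.9000) = 0.7830
¬E = 1 − 0.8700 = 0.1300
(E ∧ A) ∧ ¬E = a·b on (0.7830, 0.1300) = 0.1018
D ∧ A = a·b on (0.7500, 0.9000) = 0.6750
((E ∧ A) ∧ ¬E) ∨ (D ∧ A) = a + b − a·b on (0.1018, 0.6750) = 0.7081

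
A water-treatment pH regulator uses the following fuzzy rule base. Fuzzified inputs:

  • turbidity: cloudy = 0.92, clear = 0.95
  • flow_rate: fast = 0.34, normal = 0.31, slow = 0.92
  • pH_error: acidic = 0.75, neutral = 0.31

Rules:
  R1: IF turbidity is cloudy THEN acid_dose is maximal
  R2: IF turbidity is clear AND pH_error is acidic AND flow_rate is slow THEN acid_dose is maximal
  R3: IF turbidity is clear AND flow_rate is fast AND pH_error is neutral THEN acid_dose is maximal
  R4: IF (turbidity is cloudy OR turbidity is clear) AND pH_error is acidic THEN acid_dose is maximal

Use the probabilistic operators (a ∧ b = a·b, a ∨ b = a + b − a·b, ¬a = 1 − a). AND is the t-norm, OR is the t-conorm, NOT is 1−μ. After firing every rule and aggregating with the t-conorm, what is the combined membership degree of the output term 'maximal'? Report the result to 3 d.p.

0.994

R1: cloudy=0.92 → w = 0.9200
R2: clear=0.95, acidic=0.75, slow=0.92; AND[a·b] → w = 0.6555
R3: clear=0.95, fast=0.34, neutral=0.31; AND[a·b] → w = 0.1001
R4: (cloudy=0.92 OR clear=0.95) = 0.9960; AND[a·b] with acidic=0.75 → w = 0.7470
Rules with consequent 'maximal': {R1, R2, R3, R4} → strengths 0.9200, 0.6555, 0.1001, 0.7470
Aggregate via t-conorm [a + b − a·b]: 0.9937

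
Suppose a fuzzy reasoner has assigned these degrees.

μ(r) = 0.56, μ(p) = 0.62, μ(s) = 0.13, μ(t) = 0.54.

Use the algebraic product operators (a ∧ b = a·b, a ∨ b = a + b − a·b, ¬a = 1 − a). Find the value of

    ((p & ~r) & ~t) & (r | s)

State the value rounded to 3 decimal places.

~r = 1 − 0.5600 = 0.4400
p & ~r = a·b on (0.6200, 0.4400) = 0.2728
~t = 1 − 0.5400 = 0.4600
(p & ~r) & ~t = a·b on (0.2728, 0.4600) = 0.1255
r | s = a + b − a·b on (0.5600, 0.1300) = 0.6172
((p & ~r) & ~t) & (r | s) = a·b on (0.1255, 0.6172) = 0.0775

0.077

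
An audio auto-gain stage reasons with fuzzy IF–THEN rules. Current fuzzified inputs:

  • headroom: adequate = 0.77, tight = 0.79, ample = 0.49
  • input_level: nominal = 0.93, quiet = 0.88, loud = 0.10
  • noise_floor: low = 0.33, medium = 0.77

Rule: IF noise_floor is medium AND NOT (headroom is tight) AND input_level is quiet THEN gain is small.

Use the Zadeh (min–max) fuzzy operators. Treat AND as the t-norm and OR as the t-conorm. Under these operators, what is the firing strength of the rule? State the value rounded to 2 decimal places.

0.21

firing strength: medium=0.77, ¬tight=1−0.79=0.21, quiet=0.88; AND[min(a, b)] → w = 0.21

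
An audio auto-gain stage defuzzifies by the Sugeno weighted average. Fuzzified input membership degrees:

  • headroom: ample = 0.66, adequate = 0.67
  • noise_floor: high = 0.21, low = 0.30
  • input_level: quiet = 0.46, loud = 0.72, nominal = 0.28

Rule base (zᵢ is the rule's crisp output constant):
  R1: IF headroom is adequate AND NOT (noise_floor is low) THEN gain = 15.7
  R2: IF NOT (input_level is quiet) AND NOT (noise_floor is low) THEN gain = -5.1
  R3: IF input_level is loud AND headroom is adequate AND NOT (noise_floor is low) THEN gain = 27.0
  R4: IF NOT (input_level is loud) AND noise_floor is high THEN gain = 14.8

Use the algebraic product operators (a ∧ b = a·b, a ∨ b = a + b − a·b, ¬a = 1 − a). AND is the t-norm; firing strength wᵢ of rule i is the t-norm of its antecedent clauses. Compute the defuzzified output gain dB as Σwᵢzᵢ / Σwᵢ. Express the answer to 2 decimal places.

R1 (z=15.7): adequate=0.67, ¬low=1−0.30=0.70; AND[a·b] → w = 0.4690
R2 (z=-5.1): ¬quiet=1−0.46=0.54, ¬low=1−0.30=0.70; AND[a·b] → w = 0.3780
R3 (z=27.0): loud=0.72, adequate=0.67, ¬low=1−0.30=0.70; AND[a·b] → w = 0.3377
R4 (z=14.8): ¬loud=1−0.72=0.28, high=0.21; AND[a·b] → w = 0.0588
Weighted average = (0.4690·15.7 + 0.3780·-5.1 + 0.3377·27.0 + 0.0588·14.8) / (0.4690 + 0.3780 + 0.3377 + 0.0588)
  = 15.4231 / 1.2435 = 12.40

12.40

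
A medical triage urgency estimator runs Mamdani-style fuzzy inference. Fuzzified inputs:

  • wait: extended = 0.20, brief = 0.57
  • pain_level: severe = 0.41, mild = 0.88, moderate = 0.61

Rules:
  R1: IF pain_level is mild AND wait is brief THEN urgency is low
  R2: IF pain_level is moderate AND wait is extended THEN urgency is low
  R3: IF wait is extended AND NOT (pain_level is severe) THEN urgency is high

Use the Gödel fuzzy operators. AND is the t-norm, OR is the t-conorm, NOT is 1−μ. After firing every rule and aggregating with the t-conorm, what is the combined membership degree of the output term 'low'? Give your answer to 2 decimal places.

0.57

R1: mild=0.88, brief=0.57; AND[min(a, b)] → w = 0.57
R2: moderate=0.61, extended=0.20; AND[min(a, b)] → w = 0.20
R3: extended=0.20, ¬severe=1−0.41=0.59; AND[min(a, b)] → w = 0.20
Rules with consequent 'low': {R1, R2} → strengths 0.57, 0.20
Aggregate via t-conorm [max(a, b)]: 0.57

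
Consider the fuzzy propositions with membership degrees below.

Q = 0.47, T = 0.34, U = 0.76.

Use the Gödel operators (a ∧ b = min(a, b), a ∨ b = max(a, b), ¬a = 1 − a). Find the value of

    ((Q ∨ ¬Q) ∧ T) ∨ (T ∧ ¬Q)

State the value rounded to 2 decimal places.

¬Q = 1 − 0.47 = 0.53
Q ∨ ¬Q = max(a, b) on (0.47, 0.53) = 0.53
(Q ∨ ¬Q) ∧ T = min(a, b) on (0.53, 0.34) = 0.34
¬Q = 1 − 0.47 = 0.53
T ∧ ¬Q = min(a, b) on (0.34, 0.53) = 0.34
((Q ∨ ¬Q) ∧ T) ∨ (T ∧ ¬Q) = max(a, b) on (0.34, 0.34) = 0.34

0.34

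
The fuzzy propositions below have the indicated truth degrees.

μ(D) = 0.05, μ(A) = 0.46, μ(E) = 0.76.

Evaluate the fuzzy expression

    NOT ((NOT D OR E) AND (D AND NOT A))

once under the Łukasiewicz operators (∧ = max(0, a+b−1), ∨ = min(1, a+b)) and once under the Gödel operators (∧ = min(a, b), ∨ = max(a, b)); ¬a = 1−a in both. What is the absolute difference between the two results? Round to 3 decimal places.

0.050

Under Łukasiewicz:
  NOT D = 1 − 0.05 = 0.95
  NOT D OR E = min(1, a+b) on (0.95, 0.76) = 1.00
  NOT A = 1 − 0.46 = 0.54
  D AND NOT A = max(0, a+b−1) on (0.05, 0.54) = 0.00
  (NOT D OR E) AND (D AND NOT A) = max(0, a+b−1) on (1.00, 0.00) = 0.00
  NOT ((NOT D OR E) AND (D AND NOT A)) = 1 − 0.00 = 1.00
  → value = 1.0000
Under Gödel:
  NOT D = 1 − 0.05 = 0.95
  NOT D OR E = max(a, b) on (0.95, 0.76) = 0.95
  NOT A = 1 − 0.46 = 0.54
  D AND NOT A = min(a, b) on (0.05, 0.54) = 0.05
  (NOT D OR E) AND (D AND NOT A) = min(a, b) on (0.95, 0.05) = 0.05
  NOT ((NOT D OR E) AND (D AND NOT A)) = 1 − 0.05 = 0.95
  → value = 0.9500
|1.0000 − 0.9500| = 0.050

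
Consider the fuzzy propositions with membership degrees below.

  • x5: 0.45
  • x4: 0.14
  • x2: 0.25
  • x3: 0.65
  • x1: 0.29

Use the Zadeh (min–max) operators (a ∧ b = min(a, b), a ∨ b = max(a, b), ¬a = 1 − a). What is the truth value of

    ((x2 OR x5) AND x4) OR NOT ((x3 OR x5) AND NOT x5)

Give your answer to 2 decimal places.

0.45

x2 OR x5 = max(a, b) on (0.25, 0.45) = 0.45
(x2 OR x5) AND x4 = min(a, b) on (0.45, 0.14) = 0.14
x3 OR x5 = max(a, b) on (0.65, 0.45) = 0.65
NOT x5 = 1 − 0.45 = 0.55
(x3 OR x5) AND NOT x5 = min(a, b) on (0.65, 0.55) = 0.55
NOT ((x3 OR x5) AND NOT x5) = 1 − 0.55 = 0.45
((x2 OR x5) AND x4) OR NOT ((x3 OR x5) AND NOT x5) = max(a, b) on (0.14, 0.45) = 0.45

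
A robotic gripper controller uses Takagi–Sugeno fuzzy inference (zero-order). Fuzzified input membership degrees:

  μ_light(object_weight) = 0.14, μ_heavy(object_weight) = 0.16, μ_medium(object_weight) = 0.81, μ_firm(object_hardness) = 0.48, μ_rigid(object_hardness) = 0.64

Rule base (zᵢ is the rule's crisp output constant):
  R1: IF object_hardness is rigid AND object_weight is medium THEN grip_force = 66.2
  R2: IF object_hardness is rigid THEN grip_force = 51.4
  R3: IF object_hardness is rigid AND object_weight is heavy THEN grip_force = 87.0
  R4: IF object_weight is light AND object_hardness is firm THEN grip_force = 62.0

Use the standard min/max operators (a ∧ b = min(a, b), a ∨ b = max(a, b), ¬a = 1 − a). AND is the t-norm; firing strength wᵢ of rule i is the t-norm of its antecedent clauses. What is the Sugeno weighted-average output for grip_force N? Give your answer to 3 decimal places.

61.939

R1 (z=66.2): rigid=0.64, medium=0.81; AND[min(a, b)] → w = 0.64
R2 (z=51.4): rigid=0.64 → w = 0.64
R3 (z=87.0): rigid=0.64, heavy=0.16; AND[min(a, b)] → w = 0.16
R4 (z=62.0): light=0.14, firm=0.48; AND[min(a, b)] → w = 0.14
Weighted average = (0.64·66.2 + 0.64·51.4 + 0.16·87.0 + 0.14·62.0) / (0.64 + 0.64 + 0.16 + 0.14)
  = 97.8640 / 1.5800 = 61.939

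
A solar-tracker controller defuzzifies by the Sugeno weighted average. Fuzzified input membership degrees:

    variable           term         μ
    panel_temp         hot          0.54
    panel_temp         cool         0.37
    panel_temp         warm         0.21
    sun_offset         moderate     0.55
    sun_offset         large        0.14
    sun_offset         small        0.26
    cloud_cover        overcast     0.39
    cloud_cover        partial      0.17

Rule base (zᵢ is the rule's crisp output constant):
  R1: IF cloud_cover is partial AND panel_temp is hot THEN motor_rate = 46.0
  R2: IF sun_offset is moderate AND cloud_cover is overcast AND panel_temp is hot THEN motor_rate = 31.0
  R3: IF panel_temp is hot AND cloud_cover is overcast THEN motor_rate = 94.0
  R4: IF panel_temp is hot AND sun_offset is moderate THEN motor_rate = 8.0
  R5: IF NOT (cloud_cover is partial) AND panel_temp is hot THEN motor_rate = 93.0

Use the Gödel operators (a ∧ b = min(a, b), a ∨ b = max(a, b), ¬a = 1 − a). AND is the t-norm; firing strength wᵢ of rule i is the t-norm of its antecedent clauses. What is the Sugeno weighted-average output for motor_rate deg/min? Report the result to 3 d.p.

R1 (z=46.0): partial=0.17, hot=0.54; AND[min(a, b)] → w = 0.17
R2 (z=31.0): moderate=0.55, overcast=0.39, hot=0.54; AND[min(a, b)] → w = 0.39
R3 (z=94.0): hot=0.54, overcast=0.39; AND[min(a, b)] → w = 0.39
R4 (z=8.0): hot=0.54, moderate=0.55; AND[min(a, b)] → w = 0.54
R5 (z=93.0): ¬partial=1−0.17=0.83, hot=0.54; AND[min(a, b)] → w = 0.54
Weighted average = (0.17·46.0 + 0.39·31.0 + 0.39·94.0 + 0.54·8.0 + 0.54·93.0) / (0.17 + 0.39 + 0.39 + 0.54 + 0.54)
  = 111.1100 / 2.0300 = 54.734

54.734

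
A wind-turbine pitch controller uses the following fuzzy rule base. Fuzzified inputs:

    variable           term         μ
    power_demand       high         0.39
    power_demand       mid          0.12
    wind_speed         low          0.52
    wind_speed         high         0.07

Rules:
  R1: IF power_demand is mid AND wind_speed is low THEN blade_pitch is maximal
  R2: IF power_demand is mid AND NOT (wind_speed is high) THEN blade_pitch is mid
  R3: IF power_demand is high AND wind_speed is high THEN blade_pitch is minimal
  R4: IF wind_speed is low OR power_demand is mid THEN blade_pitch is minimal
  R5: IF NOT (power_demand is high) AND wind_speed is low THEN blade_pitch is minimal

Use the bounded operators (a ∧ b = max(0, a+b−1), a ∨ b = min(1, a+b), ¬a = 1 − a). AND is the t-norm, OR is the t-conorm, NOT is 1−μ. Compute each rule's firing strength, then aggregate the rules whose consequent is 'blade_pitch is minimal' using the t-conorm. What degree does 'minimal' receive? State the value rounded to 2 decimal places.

0.77

R1: mid=0.12, low=0.52; AND[max(0, a+b−1)] → w = 0.00
R2: mid=0.12, ¬high=1−0.07=0.93; AND[max(0, a+b−1)] → w = 0.05
R3: high=0.39, high=0.07; AND[max(0, a+b−1)] → w = 0.00
R4: low=0.52, mid=0.12; OR[min(1, a+b)] → w = 0.64
R5: ¬high=1−0.39=0.61, low=0.52; AND[max(0, a+b−1)] → w = 0.13
Rules with consequent 'minimal': {R3, R4, R5} → strengths 0.00, 0.64, 0.13
Aggregate via t-conorm [min(1, a+b)]: 0.77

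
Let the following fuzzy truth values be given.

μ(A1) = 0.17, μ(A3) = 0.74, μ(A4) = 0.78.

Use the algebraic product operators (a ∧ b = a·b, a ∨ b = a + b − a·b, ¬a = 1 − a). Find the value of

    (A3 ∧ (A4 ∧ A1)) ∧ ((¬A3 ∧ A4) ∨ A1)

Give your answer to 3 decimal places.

A4 ∧ A1 = a·b on (0.7800, 0.1700) = 0.1326
A3 ∧ (A4 ∧ A1) = a·b on (0.7400, 0.1326) = 0.0981
¬A3 = 1 − 0.7400 = 0.2600
¬A3 ∧ A4 = a·b on (0.2600, 0.7800) = 0.2028
(¬A3 ∧ A4) ∨ A1 = a + b − a·b on (0.2028, 0.1700) = 0.3383
(A3 ∧ (A4 ∧ A1)) ∧ ((¬A3 ∧ A4) ∨ A1) = a·b on (0.0981, 0.3383) = 0.0332

0.033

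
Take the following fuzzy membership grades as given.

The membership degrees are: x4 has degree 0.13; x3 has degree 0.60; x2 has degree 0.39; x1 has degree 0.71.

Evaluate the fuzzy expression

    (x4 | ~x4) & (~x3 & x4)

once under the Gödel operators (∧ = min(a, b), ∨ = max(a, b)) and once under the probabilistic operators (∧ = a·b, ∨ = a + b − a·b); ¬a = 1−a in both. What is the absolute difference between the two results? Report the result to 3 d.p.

Under Gödel:
  ~x4 = 1 − 0.13 = 0.87
  x4 | ~x4 = max(a, b) on (0.13, 0.87) = 0.87
  ~x3 = 1 − 0.60 = 0.40
  ~x3 & x4 = min(a, b) on (0.40, 0.13) = 0.13
  (x4 | ~x4) & (~x3 & x4) = min(a, b) on (0.87, 0.13) = 0.13
  → value = 0.1300
Under probabilistic:
  ~x4 = 1 − 0.1300 = 0.8700
  x4 | ~x4 = a + b − a·b on (0.1300, 0.8700) = 0.8869
  ~x3 = 1 − 0.6000 = 0.4000
  ~x3 & x4 = a·b on (0.4000, 0.1300) = 0.0520
  (x4 | ~x4) & (~x3 & x4) = a·b on (0.8869, 0.0520) = 0.0461
  → value = 0.0461
|0.1300 − 0.0461| = 0.084

0.084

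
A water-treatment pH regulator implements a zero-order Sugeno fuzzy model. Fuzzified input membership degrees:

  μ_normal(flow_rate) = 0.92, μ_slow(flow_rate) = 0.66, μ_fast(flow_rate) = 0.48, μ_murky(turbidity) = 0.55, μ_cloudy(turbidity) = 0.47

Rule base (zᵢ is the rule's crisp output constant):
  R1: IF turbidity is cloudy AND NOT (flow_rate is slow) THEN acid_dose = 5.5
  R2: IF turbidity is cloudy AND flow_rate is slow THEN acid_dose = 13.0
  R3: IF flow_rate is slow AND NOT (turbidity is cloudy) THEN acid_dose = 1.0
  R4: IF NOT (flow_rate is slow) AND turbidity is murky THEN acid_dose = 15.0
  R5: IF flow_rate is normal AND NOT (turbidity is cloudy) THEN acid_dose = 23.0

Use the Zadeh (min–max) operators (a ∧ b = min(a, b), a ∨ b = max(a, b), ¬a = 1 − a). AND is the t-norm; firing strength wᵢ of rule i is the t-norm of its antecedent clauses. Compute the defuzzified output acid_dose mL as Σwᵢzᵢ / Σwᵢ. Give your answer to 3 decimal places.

R1 (z=5.5): cloudy=0.47, ¬slow=1−0.66=0.34; AND[min(a, b)] → w = 0.34
R2 (z=13.0): cloudy=0.47, slow=0.66; AND[min(a, b)] → w = 0.47
R3 (z=1.0): slow=0.66, ¬cloudy=1−0.47=0.53; AND[min(a, b)] → w = 0.53
R4 (z=15.0): ¬slow=1−0.66=0.34, murky=0.55; AND[min(a, b)] → w = 0.34
R5 (z=23.0): normal=0.92, ¬cloudy=1−0.47=0.53; AND[min(a, b)] → w = 0.53
Weighted average = (0.34·5.5 + 0.47·13.0 + 0.53·1.0 + 0.34·15.0 + 0.53·23.0) / (0.34 + 0.47 + 0.53 + 0.34 + 0.53)
  = 25.8000 / 2.2100 = 11.674

11.674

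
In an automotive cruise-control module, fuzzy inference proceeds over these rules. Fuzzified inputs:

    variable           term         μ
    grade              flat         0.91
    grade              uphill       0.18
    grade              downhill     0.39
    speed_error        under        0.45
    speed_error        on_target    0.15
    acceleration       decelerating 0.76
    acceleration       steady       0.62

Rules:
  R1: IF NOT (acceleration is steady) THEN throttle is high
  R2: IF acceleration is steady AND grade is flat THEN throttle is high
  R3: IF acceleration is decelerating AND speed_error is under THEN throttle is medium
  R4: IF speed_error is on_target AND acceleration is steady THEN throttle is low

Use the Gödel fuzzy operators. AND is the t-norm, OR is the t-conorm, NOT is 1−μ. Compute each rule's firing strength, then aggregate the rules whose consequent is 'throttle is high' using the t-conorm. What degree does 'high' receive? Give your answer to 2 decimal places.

0.62

R1: ¬steady=1−0.62=0.38 → w = 0.38
R2: steady=0.62, flat=0.91; AND[min(a, b)] → w = 0.62
R3: decelerating=0.76, under=0.45; AND[min(a, b)] → w = 0.45
R4: on_target=0.15, steady=0.62; AND[min(a, b)] → w = 0.15
Rules with consequent 'high': {R1, R2} → strengths 0.38, 0.62
Aggregate via t-conorm [max(a, b)]: 0.62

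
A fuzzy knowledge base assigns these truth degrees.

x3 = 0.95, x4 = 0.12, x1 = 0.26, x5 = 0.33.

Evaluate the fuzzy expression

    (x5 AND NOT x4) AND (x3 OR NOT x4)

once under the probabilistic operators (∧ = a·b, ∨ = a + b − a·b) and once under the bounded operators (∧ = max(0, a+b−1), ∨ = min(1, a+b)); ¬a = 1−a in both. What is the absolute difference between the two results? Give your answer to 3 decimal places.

0.079

Under probabilistic:
  NOT x4 = 1 − 0.1200 = 0.8800
  x5 AND NOT x4 = a·b on (0.3300, 0.8800) = 0.2904
  NOT x4 = 1 − 0.1200 = 0.8800
  x3 OR NOT x4 = a + b − a·b on (0.9500, 0.8800) = 0.9940
  (x5 AND NOT x4) AND (x3 OR NOT x4) = a·b on (0.2904, 0.9940) = 0.2887
  → value = 0.2887
Under bounded:
  NOT x4 = 1 − 0.12 = 0.88
  x5 AND NOT x4 = max(0, a+b−1) on (0.33, 0.88) = 0.21
  NOT x4 = 1 − 0.12 = 0.88
  x3 OR NOT x4 = min(1, a+b) on (0.95, 0.88) = 1.00
  (x5 AND NOT x4) AND (x3 OR NOT x4) = max(0, a+b−1) on (0.21, 1.00) = 0.21
  → value = 0.2100
|0.2887 − 0.2100| = 0.079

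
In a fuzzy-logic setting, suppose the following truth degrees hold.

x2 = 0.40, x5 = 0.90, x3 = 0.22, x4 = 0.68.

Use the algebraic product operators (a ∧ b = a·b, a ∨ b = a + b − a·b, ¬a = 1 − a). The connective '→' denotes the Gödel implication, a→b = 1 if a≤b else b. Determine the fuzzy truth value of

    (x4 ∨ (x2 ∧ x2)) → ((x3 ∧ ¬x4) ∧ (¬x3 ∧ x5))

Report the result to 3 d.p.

x2 ∧ x2 = a·b on (0.4000, 0.4000) = 0.1600
x4 ∨ (x2 ∧ x2) = a + b − a·b on (0.6800, 0.1600) = 0.7312
¬x4 = 1 − 0.6800 = 0.3200
x3 ∧ ¬x4 = a·b on (0.2200, 0.3200) = 0.0704
¬x3 = 1 − 0.2200 = 0.7800
¬x3 ∧ x5 = a·b on (0.7800, 0.9000) = 0.7020
(x3 ∧ ¬x4) ∧ (¬x3 ∧ x5) = a·b on (0.0704, 0.7020) = 0.0494
(x4 ∨ (x2 ∧ x2)) → ((x3 ∧ ¬x4) ∧ (¬x3 ∧ x5))  [Gödel: 1 if a≤b else b] with a=0.7312, b=0.0494 → 0.0494

0.049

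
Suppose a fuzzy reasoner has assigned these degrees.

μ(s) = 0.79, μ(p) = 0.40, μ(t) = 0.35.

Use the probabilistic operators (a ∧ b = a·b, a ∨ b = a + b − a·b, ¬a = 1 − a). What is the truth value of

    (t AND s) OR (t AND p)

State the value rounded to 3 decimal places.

t AND s = a·b on (0.3500, 0.7900) = 0.2765
t AND p = a·b on (0.3500, 0.4000) = 0.1400
(t AND s) OR (t AND p) = a + b − a·b on (0.2765, 0.1400) = 0.3778

0.378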